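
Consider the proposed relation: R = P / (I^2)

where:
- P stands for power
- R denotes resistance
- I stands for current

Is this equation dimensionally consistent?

Yes

P (power) has dimensions [L^2 M T^-3].
R (resistance) has dimensions [I^-2 L^2 M T^-3].
I (current) has dimensions [I].

Left side: [I^-2 L^2 M T^-3]
Right side: [I^-2 L^2 M T^-3]

Both sides have the same dimensions, so the equation is dimensionally consistent.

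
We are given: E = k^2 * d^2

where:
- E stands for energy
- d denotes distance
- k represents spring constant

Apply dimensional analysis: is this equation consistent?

No

E (energy) has dimensions [L^2 M T^-2].
d (distance) has dimensions [L].
k (spring constant) has dimensions [M T^-2].

Left side: [L^2 M T^-2]
Right side: [L^2 M^2 T^-4]

The two sides have different dimensions, so the equation is NOT dimensionally consistent.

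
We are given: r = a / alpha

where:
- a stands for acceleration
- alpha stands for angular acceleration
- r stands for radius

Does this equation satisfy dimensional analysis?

Yes

a (acceleration) has dimensions [L T^-2].
alpha (angular acceleration) has dimensions [T^-2].
r (radius) has dimensions [L].

Left side: [L]
Right side: [L]

Both sides have the same dimensions, so the equation is dimensionally consistent.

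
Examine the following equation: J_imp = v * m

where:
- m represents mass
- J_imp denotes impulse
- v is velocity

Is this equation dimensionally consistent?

Yes

m (mass) has dimensions [M].
J_imp (impulse) has dimensions [L M T^-1].
v (velocity) has dimensions [L T^-1].

Left side: [L M T^-1]
Right side: [L M T^-1]

Both sides have the same dimensions, so the equation is dimensionally consistent.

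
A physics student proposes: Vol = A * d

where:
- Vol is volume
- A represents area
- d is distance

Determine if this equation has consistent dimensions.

Yes

Vol (volume) has dimensions [L^3].
A (area) has dimensions [L^2].
d (distance) has dimensions [L].

Left side: [L^3]
Right side: [L^3]

Both sides have the same dimensions, so the equation is dimensionally consistent.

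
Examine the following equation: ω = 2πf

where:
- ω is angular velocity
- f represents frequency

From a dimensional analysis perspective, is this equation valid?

Yes

ω (angular velocity) has dimensions [T^-1].
f (frequency) has dimensions [T^-1].

Left side: [T^-1]
Right side: [T^-1]

Both sides have the same dimensions, so the equation is dimensionally consistent.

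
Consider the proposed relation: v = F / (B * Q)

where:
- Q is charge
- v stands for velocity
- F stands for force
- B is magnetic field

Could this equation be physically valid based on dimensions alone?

Yes

Q (charge) has dimensions [I T].
v (velocity) has dimensions [L T^-1].
F (force) has dimensions [L M T^-2].
B (magnetic field) has dimensions [I^-1 M T^-2].

Left side: [L T^-1]
Right side: [L T^-1]

Both sides have the same dimensions, so the equation is dimensionally consistent.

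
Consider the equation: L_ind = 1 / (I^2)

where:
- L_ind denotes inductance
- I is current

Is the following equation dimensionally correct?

No

L_ind (inductance) has dimensions [I^-2 L^2 M T^-2].
I (current) has dimensions [I].

Left side: [I^-2 L^2 M T^-2]
Right side: [I^-2]

The two sides have different dimensions, so the equation is NOT dimensionally consistent.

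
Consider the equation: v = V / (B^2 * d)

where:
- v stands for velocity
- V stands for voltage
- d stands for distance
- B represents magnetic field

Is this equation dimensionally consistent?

No

v (velocity) has dimensions [L T^-1].
V (voltage) has dimensions [I^-1 L^2 M T^-3].
d (distance) has dimensions [L].
B (magnetic field) has dimensions [I^-1 M T^-2].

Left side: [L T^-1]
Right side: [I L M^-1 T]

The two sides have different dimensions, so the equation is NOT dimensionally consistent.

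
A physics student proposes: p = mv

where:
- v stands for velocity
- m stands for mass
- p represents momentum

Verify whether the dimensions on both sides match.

Yes

v (velocity) has dimensions [L T^-1].
m (mass) has dimensions [M].
p (momentum) has dimensions [L M T^-1].

Left side: [L M T^-1]
Right side: [L M T^-1]

Both sides have the same dimensions, so the equation is dimensionally consistent.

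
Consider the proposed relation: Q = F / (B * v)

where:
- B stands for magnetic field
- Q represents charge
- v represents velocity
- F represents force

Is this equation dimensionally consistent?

Yes

B (magnetic field) has dimensions [I^-1 M T^-2].
Q (charge) has dimensions [I T].
v (velocity) has dimensions [L T^-1].
F (force) has dimensions [L M T^-2].

Left side: [I T]
Right side: [I T]

Both sides have the same dimensions, so the equation is dimensionally consistent.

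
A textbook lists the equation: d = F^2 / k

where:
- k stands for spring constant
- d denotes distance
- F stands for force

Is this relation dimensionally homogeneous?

No

k (spring constant) has dimensions [M T^-2].
d (distance) has dimensions [L].
F (force) has dimensions [L M T^-2].

Left side: [L]
Right side: [L^2 M T^-2]

The two sides have different dimensions, so the equation is NOT dimensionally consistent.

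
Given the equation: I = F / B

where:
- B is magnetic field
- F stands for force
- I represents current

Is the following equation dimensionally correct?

No

B (magnetic field) has dimensions [I^-1 M T^-2].
F (force) has dimensions [L M T^-2].
I (current) has dimensions [I].

Left side: [I]
Right side: [I L]

The two sides have different dimensions, so the equation is NOT dimensionally consistent.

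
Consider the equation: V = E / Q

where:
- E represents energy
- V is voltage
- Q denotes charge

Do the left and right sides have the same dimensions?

Yes

E (energy) has dimensions [L^2 M T^-2].
V (voltage) has dimensions [I^-1 L^2 M T^-3].
Q (charge) has dimensions [I T].

Left side: [I^-1 L^2 M T^-3]
Right side: [I^-1 L^2 M T^-3]

Both sides have the same dimensions, so the equation is dimensionally consistent.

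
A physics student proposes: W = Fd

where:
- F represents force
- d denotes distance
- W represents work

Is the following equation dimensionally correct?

Yes

F (force) has dimensions [L M T^-2].
d (distance) has dimensions [L].
W (work) has dimensions [L^2 M T^-2].

Left side: [L^2 M T^-2]
Right side: [L^2 M T^-2]

Both sides have the same dimensions, so the equation is dimensionally consistent.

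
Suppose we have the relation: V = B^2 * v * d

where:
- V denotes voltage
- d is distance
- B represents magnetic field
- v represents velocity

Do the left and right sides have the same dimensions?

No

V (voltage) has dimensions [I^-1 L^2 M T^-3].
d (distance) has dimensions [L].
B (magnetic field) has dimensions [I^-1 M T^-2].
v (velocity) has dimensions [L T^-1].

Left side: [I^-1 L^2 M T^-3]
Right side: [I^-2 L^2 M^2 T^-5]

The two sides have different dimensions, so the equation is NOT dimensionally consistent.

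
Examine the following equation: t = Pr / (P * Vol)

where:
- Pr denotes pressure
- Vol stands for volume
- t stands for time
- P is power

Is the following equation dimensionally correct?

No

Pr (pressure) has dimensions [L^-1 M T^-2].
Vol (volume) has dimensions [L^3].
t (time) has dimensions [T].
P (power) has dimensions [L^2 M T^-3].

Left side: [T]
Right side: [L^-6 T]

The two sides have different dimensions, so the equation is NOT dimensionally consistent.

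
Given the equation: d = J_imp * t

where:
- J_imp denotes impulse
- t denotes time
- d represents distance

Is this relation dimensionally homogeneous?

No

J_imp (impulse) has dimensions [L M T^-1].
t (time) has dimensions [T].
d (distance) has dimensions [L].

Left side: [L]
Right side: [L M]

The two sides have different dimensions, so the equation is NOT dimensionally consistent.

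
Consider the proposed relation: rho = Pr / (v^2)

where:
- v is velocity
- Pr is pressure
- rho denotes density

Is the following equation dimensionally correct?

Yes

v (velocity) has dimensions [L T^-1].
Pr (pressure) has dimensions [L^-1 M T^-2].
rho (density) has dimensions [L^-3 M].

Left side: [L^-3 M]
Right side: [L^-3 M]

Both sides have the same dimensions, so the equation is dimensionally consistent.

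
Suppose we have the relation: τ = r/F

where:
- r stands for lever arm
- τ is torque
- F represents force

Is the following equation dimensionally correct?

No

r (lever arm) has dimensions [L].
τ (torque) has dimensions [L^2 M T^-2].
F (force) has dimensions [L M T^-2].

Left side: [L^2 M T^-2]
Right side: [M^-1 T^2]

The two sides have different dimensions, so the equation is NOT dimensionally consistent.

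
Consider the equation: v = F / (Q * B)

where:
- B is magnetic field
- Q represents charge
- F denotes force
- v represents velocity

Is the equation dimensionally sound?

Yes

B (magnetic field) has dimensions [I^-1 M T^-2].
Q (charge) has dimensions [I T].
F (force) has dimensions [L M T^-2].
v (velocity) has dimensions [L T^-1].

Left side: [L T^-1]
Right side: [L T^-1]

Both sides have the same dimensions, so the equation is dimensionally consistent.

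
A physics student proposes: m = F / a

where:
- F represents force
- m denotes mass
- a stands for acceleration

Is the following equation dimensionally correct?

Yes

F (force) has dimensions [L M T^-2].
m (mass) has dimensions [M].
a (acceleration) has dimensions [L T^-2].

Left side: [M]
Right side: [M]

Both sides have the same dimensions, so the equation is dimensionally consistent.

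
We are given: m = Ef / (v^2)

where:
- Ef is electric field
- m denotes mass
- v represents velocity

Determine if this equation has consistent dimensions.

No

Ef (electric field) has dimensions [I^-1 L M T^-3].
m (mass) has dimensions [M].
v (velocity) has dimensions [L T^-1].

Left side: [M]
Right side: [I^-1 L^-1 M T^-1]

The two sides have different dimensions, so the equation is NOT dimensionally consistent.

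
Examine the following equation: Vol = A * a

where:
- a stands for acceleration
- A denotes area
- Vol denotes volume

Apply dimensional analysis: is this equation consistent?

No

a (acceleration) has dimensions [L T^-2].
A (area) has dimensions [L^2].
Vol (volume) has dimensions [L^3].

Left side: [L^3]
Right side: [L^3 T^-2]

The two sides have different dimensions, so the equation is NOT dimensionally consistent.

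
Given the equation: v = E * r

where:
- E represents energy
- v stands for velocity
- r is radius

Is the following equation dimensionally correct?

No

E (energy) has dimensions [L^2 M T^-2].
v (velocity) has dimensions [L T^-1].
r (radius) has dimensions [L].

Left side: [L T^-1]
Right side: [L^3 M T^-2]

The two sides have different dimensions, so the equation is NOT dimensionally consistent.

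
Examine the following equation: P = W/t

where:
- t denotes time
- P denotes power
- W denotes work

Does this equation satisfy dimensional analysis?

Yes

t (time) has dimensions [T].
P (power) has dimensions [L^2 M T^-3].
W (work) has dimensions [L^2 M T^-2].

Left side: [L^2 M T^-3]
Right side: [L^2 M T^-3]

Both sides have the same dimensions, so the equation is dimensionally consistent.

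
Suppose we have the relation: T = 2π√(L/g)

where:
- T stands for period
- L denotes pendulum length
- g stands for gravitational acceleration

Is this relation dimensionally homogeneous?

Yes

T (period) has dimensions [T].
L (pendulum length) has dimensions [L].
g (gravitational acceleration) has dimensions [L T^-2].

Left side: [T]
Right side: [T]

Both sides have the same dimensions, so the equation is dimensionally consistent.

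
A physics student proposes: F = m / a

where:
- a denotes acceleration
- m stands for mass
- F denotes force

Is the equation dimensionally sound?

No

a (acceleration) has dimensions [L T^-2].
m (mass) has dimensions [M].
F (force) has dimensions [L M T^-2].

Left side: [L M T^-2]
Right side: [L^-1 M T^2]

The two sides have different dimensions, so the equation is NOT dimensionally consistent.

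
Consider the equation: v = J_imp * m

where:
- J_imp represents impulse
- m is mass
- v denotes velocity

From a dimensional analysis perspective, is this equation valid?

No

J_imp (impulse) has dimensions [L M T^-1].
m (mass) has dimensions [M].
v (velocity) has dimensions [L T^-1].

Left side: [L T^-1]
Right side: [L M^2 T^-1]

The two sides have different dimensions, so the equation is NOT dimensionally consistent.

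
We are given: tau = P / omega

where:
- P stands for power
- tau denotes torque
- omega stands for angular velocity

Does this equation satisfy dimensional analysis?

Yes

P (power) has dimensions [L^2 M T^-3].
tau (torque) has dimensions [L^2 M T^-2].
omega (angular velocity) has dimensions [T^-1].

Left side: [L^2 M T^-2]
Right side: [L^2 M T^-2]

Both sides have the same dimensions, so the equation is dimensionally consistent.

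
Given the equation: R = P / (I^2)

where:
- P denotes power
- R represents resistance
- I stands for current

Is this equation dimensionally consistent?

Yes

P (power) has dimensions [L^2 M T^-3].
R (resistance) has dimensions [I^-2 L^2 M T^-3].
I (current) has dimensions [I].

Left side: [I^-2 L^2 M T^-3]
Right side: [I^-2 L^2 M T^-3]

Both sides have the same dimensions, so the equation is dimensionally consistent.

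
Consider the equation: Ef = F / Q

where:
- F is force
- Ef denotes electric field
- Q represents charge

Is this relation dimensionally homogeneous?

Yes

F (force) has dimensions [L M T^-2].
Ef (electric field) has dimensions [I^-1 L M T^-3].
Q (charge) has dimensions [I T].

Left side: [I^-1 L M T^-3]
Right side: [I^-1 L M T^-3]

Both sides have the same dimensions, so the equation is dimensionally consistent.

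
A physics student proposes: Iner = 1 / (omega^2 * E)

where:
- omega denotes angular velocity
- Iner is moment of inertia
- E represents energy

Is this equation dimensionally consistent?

No

omega (angular velocity) has dimensions [T^-1].
Iner (moment of inertia) has dimensions [L^2 M].
E (energy) has dimensions [L^2 M T^-2].

Left side: [L^2 M]
Right side: [L^-2 M^-1 T^4]

The two sides have different dimensions, so the equation is NOT dimensionally consistent.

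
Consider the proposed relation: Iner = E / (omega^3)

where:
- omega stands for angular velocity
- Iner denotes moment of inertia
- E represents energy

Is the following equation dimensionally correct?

No

omega (angular velocity) has dimensions [T^-1].
Iner (moment of inertia) has dimensions [L^2 M].
E (energy) has dimensions [L^2 M T^-2].

Left side: [L^2 M]
Right side: [L^2 M T]

The two sides have different dimensions, so the equation is NOT dimensionally consistent.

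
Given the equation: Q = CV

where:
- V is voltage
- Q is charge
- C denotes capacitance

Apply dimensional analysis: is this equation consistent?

Yes

V (voltage) has dimensions [I^-1 L^2 M T^-3].
Q (charge) has dimensions [I T].
C (capacitance) has dimensions [I^2 L^-2 M^-1 T^4].

Left side: [I T]
Right side: [I T]

Both sides have the same dimensions, so the equation is dimensionally consistent.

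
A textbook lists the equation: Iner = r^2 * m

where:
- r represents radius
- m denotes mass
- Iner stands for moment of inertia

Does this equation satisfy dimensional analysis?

Yes

r (radius) has dimensions [L].
m (mass) has dimensions [M].
Iner (moment of inertia) has dimensions [L^2 M].

Left side: [L^2 M]
Right side: [L^2 M]

Both sides have the same dimensions, so the equation is dimensionally consistent.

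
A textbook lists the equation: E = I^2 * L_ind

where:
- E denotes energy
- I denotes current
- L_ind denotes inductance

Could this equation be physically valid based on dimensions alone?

Yes

E (energy) has dimensions [L^2 M T^-2].
I (current) has dimensions [I].
L_ind (inductance) has dimensions [I^-2 L^2 M T^-2].

Left side: [L^2 M T^-2]
Right side: [L^2 M T^-2]

Both sides have the same dimensions, so the equation is dimensionally consistent.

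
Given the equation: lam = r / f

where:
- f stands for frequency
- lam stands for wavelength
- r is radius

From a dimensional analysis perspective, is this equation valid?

No

f (frequency) has dimensions [T^-1].
lam (wavelength) has dimensions [L].
r (radius) has dimensions [L].

Left side: [L]
Right side: [L T]

The two sides have different dimensions, so the equation is NOT dimensionally consistent.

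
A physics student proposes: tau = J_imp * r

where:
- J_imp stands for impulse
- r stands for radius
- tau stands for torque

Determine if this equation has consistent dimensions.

No

J_imp (impulse) has dimensions [L M T^-1].
r (radius) has dimensions [L].
tau (torque) has dimensions [L^2 M T^-2].

Left side: [L^2 M T^-2]
Right side: [L^2 M T^-1]

The two sides have different dimensions, so the equation is NOT dimensionally consistent.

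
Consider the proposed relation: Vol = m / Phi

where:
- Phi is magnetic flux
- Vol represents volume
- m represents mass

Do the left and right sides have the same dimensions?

No

Phi (magnetic flux) has dimensions [I^-1 L^2 M T^-2].
Vol (volume) has dimensions [L^3].
m (mass) has dimensions [M].

Left side: [L^3]
Right side: [I L^-2 T^2]

The two sides have different dimensions, so the equation is NOT dimensionally consistent.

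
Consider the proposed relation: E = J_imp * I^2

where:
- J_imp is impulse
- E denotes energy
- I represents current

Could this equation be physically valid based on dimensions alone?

No

J_imp (impulse) has dimensions [L M T^-1].
E (energy) has dimensions [L^2 M T^-2].
I (current) has dimensions [I].

Left side: [L^2 M T^-2]
Right side: [I^2 L M T^-1]

The two sides have different dimensions, so the equation is NOT dimensionally consistent.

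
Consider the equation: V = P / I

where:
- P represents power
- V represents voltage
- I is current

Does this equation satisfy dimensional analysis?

Yes

P (power) has dimensions [L^2 M T^-3].
V (voltage) has dimensions [I^-1 L^2 M T^-3].
I (current) has dimensions [I].

Left side: [I^-1 L^2 M T^-3]
Right side: [I^-1 L^2 M T^-3]

Both sides have the same dimensions, so the equation is dimensionally consistent.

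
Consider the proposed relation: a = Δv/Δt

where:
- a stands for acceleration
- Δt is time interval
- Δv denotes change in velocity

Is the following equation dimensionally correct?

Yes

a (acceleration) has dimensions [L T^-2].
Δt (time interval) has dimensions [T].
Δv (change in velocity) has dimensions [L T^-1].

Left side: [L T^-2]
Right side: [L T^-2]

Both sides have the same dimensions, so the equation is dimensionally consistent.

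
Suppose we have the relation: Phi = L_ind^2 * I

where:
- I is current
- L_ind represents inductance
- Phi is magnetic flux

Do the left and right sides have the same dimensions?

No

I (current) has dimensions [I].
L_ind (inductance) has dimensions [I^-2 L^2 M T^-2].
Phi (magnetic flux) has dimensions [I^-1 L^2 M T^-2].

Left side: [I^-1 L^2 M T^-2]
Right side: [I^-3 L^4 M^2 T^-4]

The two sides have different dimensions, so the equation is NOT dimensionally consistent.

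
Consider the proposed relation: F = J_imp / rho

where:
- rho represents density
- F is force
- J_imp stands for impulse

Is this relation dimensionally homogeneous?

No

rho (density) has dimensions [L^-3 M].
F (force) has dimensions [L M T^-2].
J_imp (impulse) has dimensions [L M T^-1].

Left side: [L M T^-2]
Right side: [L^4 T^-1]

The two sides have different dimensions, so the equation is NOT dimensionally consistent.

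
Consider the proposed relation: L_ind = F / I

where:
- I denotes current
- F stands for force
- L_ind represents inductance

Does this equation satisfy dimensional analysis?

No

I (current) has dimensions [I].
F (force) has dimensions [L M T^-2].
L_ind (inductance) has dimensions [I^-2 L^2 M T^-2].

Left side: [I^-2 L^2 M T^-2]
Right side: [I^-1 L M T^-2]

The two sides have different dimensions, so the equation is NOT dimensionally consistent.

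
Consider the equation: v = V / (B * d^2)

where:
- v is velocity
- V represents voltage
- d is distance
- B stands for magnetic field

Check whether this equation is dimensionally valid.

No

v (velocity) has dimensions [L T^-1].
V (voltage) has dimensions [I^-1 L^2 M T^-3].
d (distance) has dimensions [L].
B (magnetic field) has dimensions [I^-1 M T^-2].

Left side: [L T^-1]
Right side: [T^-1]

The two sides have different dimensions, so the equation is NOT dimensionally consistent.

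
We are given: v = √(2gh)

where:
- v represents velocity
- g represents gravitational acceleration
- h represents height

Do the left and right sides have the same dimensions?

Yes

v (velocity) has dimensions [L T^-1].
g (gravitational acceleration) has dimensions [L T^-2].
h (height) has dimensions [L].

Left side: [L T^-1]
Right side: [L T^-1]

Both sides have the same dimensions, so the equation is dimensionally consistent.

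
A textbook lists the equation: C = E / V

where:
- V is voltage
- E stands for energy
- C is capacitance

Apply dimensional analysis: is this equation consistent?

No

V (voltage) has dimensions [I^-1 L^2 M T^-3].
E (energy) has dimensions [L^2 M T^-2].
C (capacitance) has dimensions [I^2 L^-2 M^-1 T^4].

Left side: [I^2 L^-2 M^-1 T^4]
Right side: [I T]

The two sides have different dimensions, so the equation is NOT dimensionally consistent.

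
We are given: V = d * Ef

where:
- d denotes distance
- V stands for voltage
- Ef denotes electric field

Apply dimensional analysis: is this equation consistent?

Yes

d (distance) has dimensions [L].
V (voltage) has dimensions [I^-1 L^2 M T^-3].
Ef (electric field) has dimensions [I^-1 L M T^-3].

Left side: [I^-1 L^2 M T^-3]
Right side: [I^-1 L^2 M T^-3]

Both sides have the same dimensions, so the equation is dimensionally consistent.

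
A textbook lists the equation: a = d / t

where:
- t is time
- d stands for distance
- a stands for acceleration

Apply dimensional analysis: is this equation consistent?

No

t (time) has dimensions [T].
d (distance) has dimensions [L].
a (acceleration) has dimensions [L T^-2].

Left side: [L T^-2]
Right side: [L T^-1]

The two sides have different dimensions, so the equation is NOT dimensionally consistent.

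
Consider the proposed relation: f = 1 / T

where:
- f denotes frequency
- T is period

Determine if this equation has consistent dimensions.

Yes

f (frequency) has dimensions [T^-1].
T (period) has dimensions [T].

Left side: [T^-1]
Right side: [T^-1]

Both sides have the same dimensions, so the equation is dimensionally consistent.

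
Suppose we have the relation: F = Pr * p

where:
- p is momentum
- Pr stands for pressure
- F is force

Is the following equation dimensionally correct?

No

p (momentum) has dimensions [L M T^-1].
Pr (pressure) has dimensions [L^-1 M T^-2].
F (force) has dimensions [L M T^-2].

Left side: [L M T^-2]
Right side: [M^2 T^-3]

The two sides have different dimensions, so the equation is NOT dimensionally consistent.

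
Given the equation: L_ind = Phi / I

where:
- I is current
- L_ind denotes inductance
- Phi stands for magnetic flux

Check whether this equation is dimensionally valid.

Yes

I (current) has dimensions [I].
L_ind (inductance) has dimensions [I^-2 L^2 M T^-2].
Phi (magnetic flux) has dimensions [I^-1 L^2 M T^-2].

Left side: [I^-2 L^2 M T^-2]
Right side: [I^-2 L^2 M T^-2]

Both sides have the same dimensions, so the equation is dimensionally consistent.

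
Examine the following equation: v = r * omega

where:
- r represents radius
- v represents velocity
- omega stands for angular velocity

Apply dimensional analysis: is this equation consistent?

Yes

r (radius) has dimensions [L].
v (velocity) has dimensions [L T^-1].
omega (angular velocity) has dimensions [T^-1].

Left side: [L T^-1]
Right side: [L T^-1]

Both sides have the same dimensions, so the equation is dimensionally consistent.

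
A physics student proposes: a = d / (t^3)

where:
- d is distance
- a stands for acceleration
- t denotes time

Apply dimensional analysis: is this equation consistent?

No

d (distance) has dimensions [L].
a (acceleration) has dimensions [L T^-2].
t (time) has dimensions [T].

Left side: [L T^-2]
Right side: [L T^-3]

The two sides have different dimensions, so the equation is NOT dimensionally consistent.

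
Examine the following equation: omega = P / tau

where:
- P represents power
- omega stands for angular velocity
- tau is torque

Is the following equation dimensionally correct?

Yes

P (power) has dimensions [L^2 M T^-3].
omega (angular velocity) has dimensions [T^-1].
tau (torque) has dimensions [L^2 M T^-2].

Left side: [T^-1]
Right side: [T^-1]

Both sides have the same dimensions, so the equation is dimensionally consistent.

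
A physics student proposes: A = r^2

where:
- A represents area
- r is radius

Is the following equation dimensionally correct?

Yes

A (area) has dimensions [L^2].
r (radius) has dimensions [L].

Left side: [L^2]
Right side: [L^2]

Both sides have the same dimensions, so the equation is dimensionally consistent.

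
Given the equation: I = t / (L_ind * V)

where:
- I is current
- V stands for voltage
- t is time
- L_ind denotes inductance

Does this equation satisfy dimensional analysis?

No

I (current) has dimensions [I].
V (voltage) has dimensions [I^-1 L^2 M T^-3].
t (time) has dimensions [T].
L_ind (inductance) has dimensions [I^-2 L^2 M T^-2].

Left side: [I]
Right side: [I^3 L^-4 M^-2 T^6]

The two sides have different dimensions, so the equation is NOT dimensionally consistent.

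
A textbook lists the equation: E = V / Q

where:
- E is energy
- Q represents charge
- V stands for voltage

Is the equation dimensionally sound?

No

E (energy) has dimensions [L^2 M T^-2].
Q (charge) has dimensions [I T].
V (voltage) has dimensions [I^-1 L^2 M T^-3].

Left side: [L^2 M T^-2]
Right side: [I^-2 L^2 M T^-4]

The two sides have different dimensions, so the equation is NOT dimensionally consistent.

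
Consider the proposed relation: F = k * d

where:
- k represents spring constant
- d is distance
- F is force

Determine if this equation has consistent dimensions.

Yes

k (spring constant) has dimensions [M T^-2].
d (distance) has dimensions [L].
F (force) has dimensions [L M T^-2].

Left side: [L M T^-2]
Right side: [L M T^-2]

Both sides have the same dimensions, so the equation is dimensionally consistent.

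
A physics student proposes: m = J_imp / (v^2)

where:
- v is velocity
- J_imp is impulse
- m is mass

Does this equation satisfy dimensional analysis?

No

v (velocity) has dimensions [L T^-1].
J_imp (impulse) has dimensions [L M T^-1].
m (mass) has dimensions [M].

Left side: [M]
Right side: [L^-1 M T]

The two sides have different dimensions, so the equation is NOT dimensionally consistent.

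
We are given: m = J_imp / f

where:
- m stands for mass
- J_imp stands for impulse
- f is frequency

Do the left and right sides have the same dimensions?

No

m (mass) has dimensions [M].
J_imp (impulse) has dimensions [L M T^-1].
f (frequency) has dimensions [T^-1].

Left side: [M]
Right side: [L M]

The two sides have different dimensions, so the equation is NOT dimensionally consistent.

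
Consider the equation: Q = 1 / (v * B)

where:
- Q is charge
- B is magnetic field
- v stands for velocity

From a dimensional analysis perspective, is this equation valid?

No

Q (charge) has dimensions [I T].
B (magnetic field) has dimensions [I^-1 M T^-2].
v (velocity) has dimensions [L T^-1].

Left side: [I T]
Right side: [I L^-1 M^-1 T^3]

The two sides have different dimensions, so the equation is NOT dimensionally consistent.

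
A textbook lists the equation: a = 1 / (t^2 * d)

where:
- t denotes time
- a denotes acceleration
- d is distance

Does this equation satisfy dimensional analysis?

No

t (time) has dimensions [T].
a (acceleration) has dimensions [L T^-2].
d (distance) has dimensions [L].

Left side: [L T^-2]
Right side: [L^-1 T^-2]

The two sides have different dimensions, so the equation is NOT dimensionally consistent.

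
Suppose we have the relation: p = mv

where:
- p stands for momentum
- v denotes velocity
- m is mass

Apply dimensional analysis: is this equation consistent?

Yes

p (momentum) has dimensions [L M T^-1].
v (velocity) has dimensions [L T^-1].
m (mass) has dimensions [M].

Left side: [L M T^-1]
Right side: [L M T^-1]

Both sides have the same dimensions, so the equation is dimensionally consistent.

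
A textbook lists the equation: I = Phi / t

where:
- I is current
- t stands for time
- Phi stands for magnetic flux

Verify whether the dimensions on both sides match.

No

I (current) has dimensions [I].
t (time) has dimensions [T].
Phi (magnetic flux) has dimensions [I^-1 L^2 M T^-2].

Left side: [I]
Right side: [I^-1 L^2 M T^-3]

The two sides have different dimensions, so the equation is NOT dimensionally consistent.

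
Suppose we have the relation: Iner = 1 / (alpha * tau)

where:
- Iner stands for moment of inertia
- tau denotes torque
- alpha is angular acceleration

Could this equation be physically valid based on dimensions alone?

No

Iner (moment of inertia) has dimensions [L^2 M].
tau (torque) has dimensions [L^2 M T^-2].
alpha (angular acceleration) has dimensions [T^-2].

Left side: [L^2 M]
Right side: [L^-2 M^-1 T^4]

The two sides have different dimensions, so the equation is NOT dimensionally consistent.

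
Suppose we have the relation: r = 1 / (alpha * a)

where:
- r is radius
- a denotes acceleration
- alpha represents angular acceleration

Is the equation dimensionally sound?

No

r (radius) has dimensions [L].
a (acceleration) has dimensions [L T^-2].
alpha (angular acceleration) has dimensions [T^-2].

Left side: [L]
Right side: [L^-1 T^4]

The two sides have different dimensions, so the equation is NOT dimensionally consistent.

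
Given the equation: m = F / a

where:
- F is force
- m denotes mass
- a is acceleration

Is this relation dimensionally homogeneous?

Yes

F (force) has dimensions [L M T^-2].
m (mass) has dimensions [M].
a (acceleration) has dimensions [L T^-2].

Left side: [M]
Right side: [M]

Both sides have the same dimensions, so the equation is dimensionally consistent.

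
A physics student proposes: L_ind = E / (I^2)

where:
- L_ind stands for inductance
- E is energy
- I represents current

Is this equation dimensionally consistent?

Yes

L_ind (inductance) has dimensions [I^-2 L^2 M T^-2].
E (energy) has dimensions [L^2 M T^-2].
I (current) has dimensions [I].

Left side: [I^-2 L^2 M T^-2]
Right side: [I^-2 L^2 M T^-2]

Both sides have the same dimensions, so the equation is dimensionally consistent.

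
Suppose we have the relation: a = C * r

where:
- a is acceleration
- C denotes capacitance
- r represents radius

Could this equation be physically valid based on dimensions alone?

No

a (acceleration) has dimensions [L T^-2].
C (capacitance) has dimensions [I^2 L^-2 M^-1 T^4].
r (radius) has dimensions [L].

Left side: [L T^-2]
Right side: [I^2 L^-1 M^-1 T^4]

The two sides have different dimensions, so the equation is NOT dimensionally consistent.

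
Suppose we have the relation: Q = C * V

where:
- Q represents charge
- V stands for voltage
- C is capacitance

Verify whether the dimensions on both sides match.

Yes

Q (charge) has dimensions [I T].
V (voltage) has dimensions [I^-1 L^2 M T^-3].
C (capacitance) has dimensions [I^2 L^-2 M^-1 T^4].

Left side: [I T]
Right side: [I T]

Both sides have the same dimensions, so the equation is dimensionally consistent.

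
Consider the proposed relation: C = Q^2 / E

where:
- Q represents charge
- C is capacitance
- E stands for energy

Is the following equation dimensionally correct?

Yes

Q (charge) has dimensions [I T].
C (capacitance) has dimensions [I^2 L^-2 M^-1 T^4].
E (energy) has dimensions [L^2 M T^-2].

Left side: [I^2 L^-2 M^-1 T^4]
Right side: [I^2 L^-2 M^-1 T^4]

Both sides have the same dimensions, so the equation is dimensionally consistent.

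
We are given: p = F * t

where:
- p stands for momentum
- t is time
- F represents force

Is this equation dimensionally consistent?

Yes

p (momentum) has dimensions [L M T^-1].
t (time) has dimensions [T].
F (force) has dimensions [L M T^-2].

Left side: [L M T^-1]
Right side: [L M T^-1]

Both sides have the same dimensions, so the equation is dimensionally consistent.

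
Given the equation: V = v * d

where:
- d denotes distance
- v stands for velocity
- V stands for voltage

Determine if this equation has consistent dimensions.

No

d (distance) has dimensions [L].
v (velocity) has dimensions [L T^-1].
V (voltage) has dimensions [I^-1 L^2 M T^-3].

Left side: [I^-1 L^2 M T^-3]
Right side: [L^2 T^-1]

The two sides have different dimensions, so the equation is NOT dimensionally consistent.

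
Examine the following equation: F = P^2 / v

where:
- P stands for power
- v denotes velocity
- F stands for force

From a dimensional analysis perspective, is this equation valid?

No

P (power) has dimensions [L^2 M T^-3].
v (velocity) has dimensions [L T^-1].
F (force) has dimensions [L M T^-2].

Left side: [L M T^-2]
Right side: [L^3 M^2 T^-5]

The two sides have different dimensions, so the equation is NOT dimensionally consistent.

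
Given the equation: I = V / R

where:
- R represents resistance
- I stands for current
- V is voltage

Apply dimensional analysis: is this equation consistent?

Yes

R (resistance) has dimensions [I^-2 L^2 M T^-3].
I (current) has dimensions [I].
V (voltage) has dimensions [I^-1 L^2 M T^-3].

Left side: [I]
Right side: [I]

Both sides have the same dimensions, so the equation is dimensionally consistent.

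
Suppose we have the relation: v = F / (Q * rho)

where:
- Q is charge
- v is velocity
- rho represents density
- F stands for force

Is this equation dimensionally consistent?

No

Q (charge) has dimensions [I T].
v (velocity) has dimensions [L T^-1].
rho (density) has dimensions [L^-3 M].
F (force) has dimensions [L M T^-2].

Left side: [L T^-1]
Right side: [I^-1 L^4 T^-3]

The two sides have different dimensions, so the equation is NOT dimensionally consistent.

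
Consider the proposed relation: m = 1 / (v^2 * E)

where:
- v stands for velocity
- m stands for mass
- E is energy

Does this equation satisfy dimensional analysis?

No

v (velocity) has dimensions [L T^-1].
m (mass) has dimensions [M].
E (energy) has dimensions [L^2 M T^-2].

Left side: [M]
Right side: [L^-4 M^-1 T^4]

The two sides have different dimensions, so the equation is NOT dimensionally consistent.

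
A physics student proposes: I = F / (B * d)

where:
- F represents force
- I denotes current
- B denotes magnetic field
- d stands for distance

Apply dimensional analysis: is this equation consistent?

Yes

F (force) has dimensions [L M T^-2].
I (current) has dimensions [I].
B (magnetic field) has dimensions [I^-1 M T^-2].
d (distance) has dimensions [L].

Left side: [I]
Right side: [I]

Both sides have the same dimensions, so the equation is dimensionally consistent.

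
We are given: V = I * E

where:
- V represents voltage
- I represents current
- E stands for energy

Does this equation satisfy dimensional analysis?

No

V (voltage) has dimensions [I^-1 L^2 M T^-3].
I (current) has dimensions [I].
E (energy) has dimensions [L^2 M T^-2].

Left side: [I^-1 L^2 M T^-3]
Right side: [I L^2 M T^-2]

The two sides have different dimensions, so the equation is NOT dimensionally consistent.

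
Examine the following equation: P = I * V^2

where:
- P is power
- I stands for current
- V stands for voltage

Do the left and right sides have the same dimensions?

No

P (power) has dimensions [L^2 M T^-3].
I (current) has dimensions [I].
V (voltage) has dimensions [I^-1 L^2 M T^-3].

Left side: [L^2 M T^-3]
Right side: [I^-1 L^4 M^2 T^-6]

The two sides have different dimensions, so the equation is NOT dimensionally consistent.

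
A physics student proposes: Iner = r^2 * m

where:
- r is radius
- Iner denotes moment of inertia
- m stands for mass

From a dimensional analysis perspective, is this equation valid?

Yes

r (radius) has dimensions [L].
Iner (moment of inertia) has dimensions [L^2 M].
m (mass) has dimensions [M].

Left side: [L^2 M]
Right side: [L^2 M]

Both sides have the same dimensions, so the equation is dimensionally consistent.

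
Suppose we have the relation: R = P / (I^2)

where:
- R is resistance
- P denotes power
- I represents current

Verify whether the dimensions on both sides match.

Yes

R (resistance) has dimensions [I^-2 L^2 M T^-3].
P (power) has dimensions [L^2 M T^-3].
I (current) has dimensions [I].

Left side: [I^-2 L^2 M T^-3]
Right side: [I^-2 L^2 M T^-3]

Both sides have the same dimensions, so the equation is dimensionally consistent.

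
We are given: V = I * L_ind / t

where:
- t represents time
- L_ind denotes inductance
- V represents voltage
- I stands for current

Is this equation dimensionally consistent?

Yes

t (time) has dimensions [T].
L_ind (inductance) has dimensions [I^-2 L^2 M T^-2].
V (voltage) has dimensions [I^-1 L^2 M T^-3].
I (current) has dimensions [I].

Left side: [I^-1 L^2 M T^-3]
Right side: [I^-1 L^2 M T^-3]

Both sides have the same dimensions, so the equation is dimensionally consistent.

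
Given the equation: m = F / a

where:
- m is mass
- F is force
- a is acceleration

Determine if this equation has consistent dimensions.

Yes

m (mass) has dimensions [M].
F (force) has dimensions [L M T^-2].
a (acceleration) has dimensions [L T^-2].

Left side: [M]
Right side: [M]

Both sides have the same dimensions, so the equation is dimensionally consistent.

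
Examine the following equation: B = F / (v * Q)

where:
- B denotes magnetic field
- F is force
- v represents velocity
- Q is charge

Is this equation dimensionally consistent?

Yes

B (magnetic field) has dimensions [I^-1 M T^-2].
F (force) has dimensions [L M T^-2].
v (velocity) has dimensions [L T^-1].
Q (charge) has dimensions [I T].

Left side: [I^-1 M T^-2]
Right side: [I^-1 M T^-2]

Both sides have the same dimensions, so the equation is dimensionally consistent.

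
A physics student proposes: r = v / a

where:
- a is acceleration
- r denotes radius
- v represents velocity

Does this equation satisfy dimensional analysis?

No

a (acceleration) has dimensions [L T^-2].
r (radius) has dimensions [L].
v (velocity) has dimensions [L T^-1].

Left side: [L]
Right side: [T]

The two sides have different dimensions, so the equation is NOT dimensionally consistent.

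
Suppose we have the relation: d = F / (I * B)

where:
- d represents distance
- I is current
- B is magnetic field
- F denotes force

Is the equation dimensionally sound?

Yes

d (distance) has dimensions [L].
I (current) has dimensions [I].
B (magnetic field) has dimensions [I^-1 M T^-2].
F (force) has dimensions [L M T^-2].

Left side: [L]
Right side: [L]

Both sides have the same dimensions, so the equation is dimensionally consistent.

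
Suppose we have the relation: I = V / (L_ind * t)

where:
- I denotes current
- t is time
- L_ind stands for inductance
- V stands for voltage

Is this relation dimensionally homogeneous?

No

I (current) has dimensions [I].
t (time) has dimensions [T].
L_ind (inductance) has dimensions [I^-2 L^2 M T^-2].
V (voltage) has dimensions [I^-1 L^2 M T^-3].

Left side: [I]
Right side: [I T^-2]

The two sides have different dimensions, so the equation is NOT dimensionally consistent.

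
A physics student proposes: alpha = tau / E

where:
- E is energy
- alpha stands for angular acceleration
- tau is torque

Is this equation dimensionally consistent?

No

E (energy) has dimensions [L^2 M T^-2].
alpha (angular acceleration) has dimensions [T^-2].
tau (torque) has dimensions [L^2 M T^-2].

Left side: [T^-2]
Right side: [dimensionless]

The two sides have different dimensions, so the equation is NOT dimensionally consistent.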